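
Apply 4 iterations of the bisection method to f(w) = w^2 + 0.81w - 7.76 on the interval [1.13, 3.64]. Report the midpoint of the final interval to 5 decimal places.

f(1.130000) = -5.567800, f(3.640000) = 8.438000 (opposite signs)
step 1: m = 2.385000, f(m) = -0.139925 < 0 → root in [2.385000, 3.640000]
step 2: m = 3.012500, f(m) = 3.755281 > 0 → root in [2.385000, 3.012500]
step 3: m = 2.698750, f(m) = 1.709239 > 0 → root in [2.385000, 2.698750]
step 4: m = 2.541875, f(m) = 0.760047 > 0 → root in [2.385000, 2.541875]
Midpoint of [2.385000, 2.541875] = 2.463437

2.46344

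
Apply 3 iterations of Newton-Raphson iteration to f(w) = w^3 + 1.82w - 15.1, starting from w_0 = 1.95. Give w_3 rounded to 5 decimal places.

f'(w) = 3w^2 + 1.82
w_0 = 1.950000: f = -4.136125, f' = 13.227500 → w_1 = 1.950000 - (-4.136125)/(13.227500) = 2.262691
w_1 = 2.262691: f = 0.602563, f' = 17.179317 → w_2 = 2.262691 - (0.602563)/(17.179317) = 2.227616
w_2 = 2.227616: f = 0.008308, f' = 16.706825 → w_3 = 2.227616 - (0.008308)/(16.706825) = 2.227119

2.22712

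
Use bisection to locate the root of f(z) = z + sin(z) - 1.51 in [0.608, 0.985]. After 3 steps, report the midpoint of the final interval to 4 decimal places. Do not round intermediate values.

f(0.608000) = -0.330773, f(0.985000) = 0.308272 (opposite signs)
step 1: m = 0.796500, f(m) = 0.001413 > 0 → root in [0.608000, 0.796500]
step 2: m = 0.702250, f(m) = -0.161813 < 0 → root in [0.702250, 0.796500]
step 3: m = 0.749375, f(m) = -0.079444 < 0 → root in [0.749375, 0.796500]
Midpoint of [0.749375, 0.796500] = 0.772938

0.7729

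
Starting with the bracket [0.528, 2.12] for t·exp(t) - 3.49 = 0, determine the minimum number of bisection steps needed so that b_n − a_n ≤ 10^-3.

11

Initial width b − a = 2.12 − 0.528 = 1.592000.
After n steps the width is (b−a)/2^n; need (b−a)/2^n ≤ 10^-3.
So n ≥ log₂(1.592000/10^-3) = log₂(1592.0000) ≈ 10.6366.
Hence n = 11.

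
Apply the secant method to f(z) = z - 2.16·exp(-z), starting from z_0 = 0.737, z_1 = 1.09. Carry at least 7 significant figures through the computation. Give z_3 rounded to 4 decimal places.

0.8881

f(z_0) = -0.296662, f(z_1) = 0.363772
z_2 = 1.090000 - (0.363772)·(1.090000 - 0.737000)/(0.363772 - (-0.296662)) = 0.895565; f(z_2) = 0.013471
z_3 = 0.895565 - (0.013471)·(0.895565 - 1.090000)/(0.013471 - (0.363772)) = 0.888088; f(z_3) = -0.000626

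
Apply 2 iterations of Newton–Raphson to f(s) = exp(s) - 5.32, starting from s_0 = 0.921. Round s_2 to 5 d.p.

1.73145

f'(s) = exp(s)
s_0 = 0.921000: f = -2.808199, f' = 2.511801 → s_1 = 0.921000 - (-2.808199)/(2.511801) = 2.039002
s_1 = 2.039002: f = 2.362940, f' = 7.682940 → s_2 = 2.039002 - (2.362940)/(7.682940) = 1.731446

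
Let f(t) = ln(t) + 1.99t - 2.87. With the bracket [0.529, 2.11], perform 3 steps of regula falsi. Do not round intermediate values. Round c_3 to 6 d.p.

f(0.529000) = -2.454057, f(2.110000) = 2.075588
step 1: c = 1.385549, f(c) = 0.213340 > 0 → new bracket [0.529000, 1.385549]
step 2: c = 1.317042, f(c) = 0.026302 > 0 → new bracket [0.529000, 1.317042]
step 3: c = 1.308686, f(c) = 0.003307 > 0 → new bracket [0.529000, 1.308686]

1.308686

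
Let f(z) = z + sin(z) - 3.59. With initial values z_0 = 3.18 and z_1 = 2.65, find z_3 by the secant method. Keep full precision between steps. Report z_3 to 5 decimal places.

3.12155

Secant update: z_(k+1) = z_k − f(z_k)·(z_k − z_(k-1))/(f(z_k) − f(z_(k-1))).
f(z_0) = -0.448398, f(z_1) = -0.467969
z_2 = 2.650000 - (-0.467969)·(2.650000 - 3.180000)/(-0.467969 - (-0.448398)) = 15.322668; f(z_2) = 12.108501
z_3 = 15.322668 - (12.108501)·(15.322668 - 2.650000)/(12.108501 - (-0.467969)) = 3.121549; f(z_3) = -0.448409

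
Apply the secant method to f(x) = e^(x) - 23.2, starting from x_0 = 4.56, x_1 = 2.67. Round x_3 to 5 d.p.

3.21686

f(x_0) = 72.383480, f(x_1) = -8.760031
x_2 = 2.670000 - (-8.760031)·(2.670000 - 4.560000)/(-8.760031 - (72.383480)) = 2.874039; f(x_2) = -5.491598
x_3 = 2.874039 - (-5.491598)·(2.874039 - 2.670000)/(-5.491598 - (-8.760031)) = 3.216864; f(x_3) = 1.749767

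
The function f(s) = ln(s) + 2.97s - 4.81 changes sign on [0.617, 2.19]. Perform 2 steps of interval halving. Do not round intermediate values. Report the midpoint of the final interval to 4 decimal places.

f(0.617000) = -3.460396, f(2.190000) = 2.478202 (opposite signs)
step 1: m = 1.403500, f(m) = -0.302636 < 0 → root in [1.403500, 2.190000]
step 2: m = 1.796750, f(m) = 1.112327 > 0 → root in [1.403500, 1.796750]
Midpoint of [1.403500, 1.796750] = 1.600125

1.6001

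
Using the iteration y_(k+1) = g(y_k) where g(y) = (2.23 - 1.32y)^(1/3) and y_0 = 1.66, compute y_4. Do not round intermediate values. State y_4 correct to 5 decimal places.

y_1 = g(1.660000) = 0.338540
y_2 = g(0.338540) = 1.212627
y_3 = g(1.212627) = 0.856959
y_4 = g(0.856959) = 1.031909

1.03191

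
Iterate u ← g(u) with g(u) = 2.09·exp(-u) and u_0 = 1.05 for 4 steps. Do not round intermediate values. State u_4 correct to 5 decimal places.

u_1 = g(1.050000) = 0.731370
u_2 = g(0.731370) = 1.005811
u_3 = g(1.005811) = 0.764413
u_4 = g(0.764413) = 0.973119

0.97312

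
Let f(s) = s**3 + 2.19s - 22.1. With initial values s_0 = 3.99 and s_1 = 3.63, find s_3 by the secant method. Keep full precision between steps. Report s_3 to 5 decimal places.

2.64654

Secant update: s_(k+1) = s_k − f(s_k)·(s_k − s_(k-1))/(f(s_k) − f(s_(k-1))).
f(s_0) = 50.159299, f(s_1) = 33.681847
s_2 = 3.630000 - (33.681847)·(3.630000 - 3.990000)/(33.681847 - (50.159299)) = 2.894118; f(s_2) = 8.479009
s_3 = 2.894118 - (8.479009)·(2.894118 - 3.630000)/(8.479009 - (33.681847)) = 2.646544; f(s_3) = 2.232850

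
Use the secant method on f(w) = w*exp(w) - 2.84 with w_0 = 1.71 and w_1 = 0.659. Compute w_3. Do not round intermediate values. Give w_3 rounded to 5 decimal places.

1.07394

Secant update: w_(k+1) = w_k − f(w_k)·(w_k − w_(k-1))/(f(w_k) − f(w_(k-1))).
f(w_0) = 6.614524, f(w_1) = -1.566246
w_2 = 0.659000 - (-1.566246)·(0.659000 - 1.710000)/(-1.566246 - (6.614524)) = 0.860219; f(w_2) = -0.806720
w_3 = 0.860219 - (-0.806720)·(0.860219 - 0.659000)/(-0.806720 - (-1.566246)) = 1.073940; f(w_3) = 0.303306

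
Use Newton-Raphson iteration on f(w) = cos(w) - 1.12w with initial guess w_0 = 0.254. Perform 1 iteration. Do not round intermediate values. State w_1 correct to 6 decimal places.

0.752393

f'(w) = -sin(w) - 1.12
w_0 = 0.254000: f = 0.683435, f' = -1.371278 → w_1 = 0.254000 - (0.683435)/(-1.371278) = 0.752393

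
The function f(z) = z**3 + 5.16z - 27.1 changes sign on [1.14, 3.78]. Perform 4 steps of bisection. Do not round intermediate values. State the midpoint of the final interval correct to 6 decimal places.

2.377500

f(1.140000) = -19.736056, f(3.780000) = 46.414952 (opposite signs)
step 1: m = 2.460000, f(m) = 0.480536 > 0 → root in [1.140000, 2.460000]
step 2: m = 1.800000, f(m) = -11.980000 < 0 → root in [1.800000, 2.460000]
step 3: m = 2.130000, f(m) = -6.445603 < 0 → root in [2.130000, 2.460000]
step 4: m = 2.295000, f(m) = -3.169978 < 0 → root in [2.295000, 2.460000]
Midpoint of [2.295000, 2.460000] = 2.377500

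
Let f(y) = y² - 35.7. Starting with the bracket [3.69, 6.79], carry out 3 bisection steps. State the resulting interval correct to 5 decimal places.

[5.62750, 6.01500]

f(3.690000) = -22.083900, f(6.790000) = 10.404100 (opposite signs)
step 1: m = 5.240000, f(m) = -8.242400 < 0 → root in [5.240000, 6.790000]
step 2: m = 6.015000, f(m) = 0.480225 > 0 → root in [5.240000, 6.015000]
step 3: m = 5.627500, f(m) = -4.031244 < 0 → root in [5.627500, 6.015000]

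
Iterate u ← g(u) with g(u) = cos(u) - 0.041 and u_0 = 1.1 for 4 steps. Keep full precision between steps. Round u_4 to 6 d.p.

0.784373

u_1 = g(1.100000) = 0.412596
u_2 = g(0.412596) = 0.875083
u_3 = g(0.875083) = 0.599933
u_4 = g(0.599933) = 0.784373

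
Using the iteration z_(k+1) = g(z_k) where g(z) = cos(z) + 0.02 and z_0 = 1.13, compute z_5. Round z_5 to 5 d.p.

0.69387

z_1 = g(1.130000) = 0.446660
z_2 = g(0.446660) = 0.921895
z_3 = g(0.921895) = 0.624311
z_4 = g(0.624311) = 0.831366
z_5 = g(0.831366) = 0.693867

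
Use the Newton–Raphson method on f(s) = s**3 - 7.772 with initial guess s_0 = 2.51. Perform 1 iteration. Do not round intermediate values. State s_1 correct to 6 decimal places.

2.084544

f'(s) = 3s**2
s_0 = 2.510000: f = 8.041251, f' = 18.900300 → s_1 = 2.510000 - (8.041251)/(18.900300) = 2.084544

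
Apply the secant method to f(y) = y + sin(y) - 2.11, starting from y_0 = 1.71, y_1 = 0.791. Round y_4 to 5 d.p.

1.18370

f(y_0) = 0.590327, f(y_1) = -0.607943
y_2 = 0.791000 - (-0.607943)·(0.791000 - 1.710000)/(-0.607943 - (0.590327)) = 1.257255; f(y_2) = 0.098503
y_3 = 1.257255 - (0.098503)·(1.257255 - 0.791000)/(0.098503 - (-0.607943)) = 1.192243; f(y_3) = 0.011444
y_4 = 1.192243 - (0.011444)·(1.192243 - 1.257255)/(0.011444 - (0.098503)) = 1.183698; f(y_4) = -0.000294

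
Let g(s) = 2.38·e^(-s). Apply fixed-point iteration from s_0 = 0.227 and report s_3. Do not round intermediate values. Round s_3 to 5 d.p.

s_1 = g(0.227000) = 1.896671
s_2 = g(1.896671) = 0.357160
s_3 = g(0.357160) = 1.665192

1.66519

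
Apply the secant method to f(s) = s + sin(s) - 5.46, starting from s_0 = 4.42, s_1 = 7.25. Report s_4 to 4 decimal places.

5.8656

f(s_0) = -1.997558, f(s_1) = 2.613081
s_2 = 7.250000 - (2.613081)·(7.250000 - 4.420000)/(2.613081 - (-1.997558)) = 5.646097; f(s_2) = -0.408761
s_3 = 5.646097 - (-0.408761)·(5.646097 - 7.250000)/(-0.408761 - (2.613081)) = 5.863055; f(s_3) = -0.004825
s_4 = 5.863055 - (-0.004825)·(5.863055 - 5.646097)/(-0.004825 - (-0.408761)) = 5.865646; f(s_4) = 0.000134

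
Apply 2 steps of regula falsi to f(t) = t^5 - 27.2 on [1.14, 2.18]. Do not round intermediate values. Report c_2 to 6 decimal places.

1.876928

False-position update: c = (a·f(b) − b·f(a))/(f(b) − f(a)); replace the endpoint whose sign matches f(c).
f(1.140000) = -25.274585, f(2.180000) = 22.035967
step 1: c = 1.695596, f(c) = -13.184379 < 0 → new bracket [1.695596, 2.180000]
step 2: c = 1.876928, f(c) = -3.906326 < 0 → new bracket [1.876928, 2.180000]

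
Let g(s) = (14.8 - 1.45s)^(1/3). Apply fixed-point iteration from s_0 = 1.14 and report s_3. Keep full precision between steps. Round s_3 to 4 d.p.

s_1 = g(1.140000) = 2.360164
s_2 = g(2.360164) = 2.249153
s_3 = g(2.249153) = 2.259710

2.2597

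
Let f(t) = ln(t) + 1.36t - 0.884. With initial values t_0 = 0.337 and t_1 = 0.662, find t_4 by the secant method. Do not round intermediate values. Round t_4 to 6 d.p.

f(t_0) = -1.513352, f(t_1) = -0.396170
t_2 = 0.662000 - (-0.396170)·(0.662000 - 0.337000)/(-0.396170 - (-1.513352)) = 0.777250; f(t_2) = -0.078934
t_3 = 0.777250 - (-0.078934)·(0.777250 - 0.662000)/(-0.078934 - (-0.396170)) = 0.805926; f(t_3) = -0.003704
t_4 = 0.805926 - (-0.003704)·(0.805926 - 0.777250)/(-0.003704 - (-0.078934)) = 0.807338; f(t_4) = -0.000033

0.807338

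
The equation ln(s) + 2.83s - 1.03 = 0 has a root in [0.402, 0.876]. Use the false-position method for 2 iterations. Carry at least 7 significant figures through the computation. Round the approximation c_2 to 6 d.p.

False-position update: c = (a·f(b) − b·f(a))/(f(b) − f(a)); replace the endpoint whose sign matches f(c).
f(0.402000) = -0.803643, f(0.876000) = 1.316691
step 1: c = 0.581654, f(c) = 0.074202 > 0 → new bracket [0.402000, 0.581654]
step 2: c = 0.566468, f(c) = 0.004772 > 0 → new bracket [0.402000, 0.566468]

0.566468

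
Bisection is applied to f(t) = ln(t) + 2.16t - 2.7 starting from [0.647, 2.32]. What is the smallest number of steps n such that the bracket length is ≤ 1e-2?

Initial width b − a = 2.32 − 0.647 = 1.673000.
After n steps the width is (b−a)/2^n; need (b−a)/2^n ≤ 1e-2.
So n ≥ log₂(1.673000/1e-2) = log₂(167.3000) ≈ 7.3863.
Hence n = 8.

8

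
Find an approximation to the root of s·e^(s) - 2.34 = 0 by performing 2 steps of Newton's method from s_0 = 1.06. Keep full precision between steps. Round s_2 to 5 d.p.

0.92661

Newton update: s ← s − f(s)/f'(s).
f'(s) = (s + 1)·e^(s)
s_0 = 1.060000: f = 0.719553, f' = 5.945924 → s_1 = 1.060000 - (0.719553)/(5.945924) = 0.938984
s_1 = 0.938984: f = 0.061340, f' = 4.958721 → s_2 = 0.938984 - (0.061340)/(4.958721) = 0.926614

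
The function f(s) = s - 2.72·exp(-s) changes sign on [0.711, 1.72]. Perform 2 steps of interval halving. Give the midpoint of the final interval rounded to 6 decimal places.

1.089375

f(0.711000) = -0.624936, f(1.720000) = 1.232940 (opposite signs)
step 1: m = 1.215500, f(m) = 0.408852 > 0 → root in [0.711000, 1.215500]
step 2: m = 0.963250, f(m) = -0.074839 < 0 → root in [0.963250, 1.215500]
Midpoint of [0.963250, 1.215500] = 1.089375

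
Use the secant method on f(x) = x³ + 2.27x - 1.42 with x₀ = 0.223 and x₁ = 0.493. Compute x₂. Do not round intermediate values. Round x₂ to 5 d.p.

0.56075

f(x_0) = -0.902700, f(x_1) = -0.181067
x_2 = 0.493000 - (-0.181067)·(0.493000 - 0.223000)/(-0.181067 - (-0.902700)) = 0.560746; f(x_2) = 0.029213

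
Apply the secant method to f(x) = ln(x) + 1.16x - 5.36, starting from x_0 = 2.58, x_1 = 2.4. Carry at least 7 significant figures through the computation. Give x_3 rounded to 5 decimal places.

f(x_0) = -1.419411, f(x_1) = -1.700531
x_2 = 2.400000 - (-1.700531)·(2.400000 - 2.580000)/(-1.700531 - (-1.419411)) = 3.488841; f(x_2) = -0.063375
x_3 = 3.488841 - (-0.063375)·(3.488841 - 2.400000)/(-0.063375 - (-1.700531)) = 3.530990; f(x_3) = -0.002473

3.53099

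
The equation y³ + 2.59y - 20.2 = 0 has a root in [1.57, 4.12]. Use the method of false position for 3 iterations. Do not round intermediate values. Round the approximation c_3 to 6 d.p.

2.324724

f(1.570000) = -12.263807, f(4.120000) = 60.405328
step 1: c = 2.000344, f(c) = -7.014984 < 0 → new bracket [2.000344, 4.120000]
step 2: c = 2.220891, f(c) = -3.493668 < 0 → new bracket [2.220891, 4.120000]
step 3: c = 2.324724, f(c) = -1.615355 < 0 → new bracket [2.324724, 4.120000]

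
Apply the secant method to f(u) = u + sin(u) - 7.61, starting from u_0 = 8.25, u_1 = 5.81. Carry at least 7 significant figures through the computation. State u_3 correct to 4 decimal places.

7.0049

f(u_0) = 1.562604, f(u_1) = -2.255724
u_2 = 5.810000 - (-2.255724)·(5.810000 - 8.250000)/(-2.255724 - (1.562604)) = 7.251460; f(u_2) = 0.465369
u_3 = 7.251460 - (0.465369)·(7.251460 - 5.810000)/(0.465369 - (-2.255724)) = 7.004937; f(u_3) = 0.055638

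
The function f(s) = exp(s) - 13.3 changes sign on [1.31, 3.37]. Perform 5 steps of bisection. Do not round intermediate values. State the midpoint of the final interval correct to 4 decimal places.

2.5653

f(1.310000) = -9.593826, f(3.370000) = 15.778527 (opposite signs)
step 1: m = 2.340000, f(m) = -2.918763 < 0 → root in [2.340000, 3.370000]
step 2: m = 2.855000, f(m) = 4.074437 > 0 → root in [2.340000, 2.855000]
step 3: m = 2.597500, f(m) = 0.130121 > 0 → root in [2.340000, 2.597500]
step 4: m = 2.468750, f(m) = -1.492322 < 0 → root in [2.468750, 2.597500]
step 5: m = 2.533125, f(m) = -0.707203 < 0 → root in [2.533125, 2.597500]
Midpoint of [2.533125, 2.597500] = 2.565313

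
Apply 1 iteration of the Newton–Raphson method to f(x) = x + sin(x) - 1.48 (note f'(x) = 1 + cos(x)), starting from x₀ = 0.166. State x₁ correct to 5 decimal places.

x_0 = 0.166000: f = -1.148761, f' = 1.986254 → x_1 = 0.166000 - (-1.148761)/(1.986254) = 0.744356

0.74436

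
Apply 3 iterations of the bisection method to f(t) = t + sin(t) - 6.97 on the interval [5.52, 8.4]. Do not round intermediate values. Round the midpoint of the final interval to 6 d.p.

f(5.520000) = -2.141227, f(8.400000) = 2.284599 (opposite signs)
step 1: m = 6.960000, f(m) = 0.616313 > 0 → root in [5.520000, 6.960000]
step 2: m = 6.240000, f(m) = -0.773172 < 0 → root in [6.240000, 6.960000]
step 3: m = 6.600000, f(m) = -0.058459 < 0 → root in [6.600000, 6.960000]
Midpoint of [6.600000, 6.960000] = 6.780000

6.780000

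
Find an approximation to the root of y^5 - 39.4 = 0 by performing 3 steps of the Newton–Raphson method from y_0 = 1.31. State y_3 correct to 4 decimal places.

Newton update: y ← y − f(y)/f'(y).
f'(y) = 5y^4
y_0 = 1.310000: f = -35.542051, f' = 14.724996 → y_1 = 1.310000 - (-35.542051)/(14.724996) = 3.723722
y_1 = 3.723722: f = 676.556137, f' = 961.344702 → y_2 = 3.723722 - (676.556137)/(961.344702) = 3.019962
y_2 = 3.019962: f = 211.792953, f' = 415.887594 → y_3 = 3.019962 - (211.792953)/(415.887594) = 2.510707

2.5107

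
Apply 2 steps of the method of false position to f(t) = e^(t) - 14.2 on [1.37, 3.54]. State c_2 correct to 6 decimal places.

2.430168

f(1.370000) = -10.264649, f(3.540000) = 20.266919
step 1: c = 2.099549, f(c) = -6.037509 < 0 → new bracket [2.099549, 3.540000]
step 2: c = 2.430168, f(c) = -2.839209 < 0 → new bracket [2.430168, 3.540000]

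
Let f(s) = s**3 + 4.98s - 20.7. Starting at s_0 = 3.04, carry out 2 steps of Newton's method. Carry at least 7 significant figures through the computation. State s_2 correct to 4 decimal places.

f'(s) = 3s**2 + 4.98
s_0 = 3.040000: f = 22.533664, f' = 32.704800 → s_1 = 3.040000 - (22.533664)/(32.704800) = 2.350998
s_1 = 2.350998: f = 4.002392, f' = 21.561579 → s_2 = 2.350998 - (4.002392)/(21.561579) = 2.165372

2.1654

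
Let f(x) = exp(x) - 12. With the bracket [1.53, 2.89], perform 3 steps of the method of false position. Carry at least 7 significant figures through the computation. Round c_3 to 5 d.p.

2.47736

False-position update: c = (a·f(b) − b·f(a))/(f(b) − f(a)); replace the endpoint whose sign matches f(c).
f(1.530000) = -7.381823, f(2.890000) = 5.993310
step 1: c = 2.280593, f(c) = -2.217521 < 0 → new bracket [2.280593, 2.890000]
step 2: c = 2.445177, f(c) = -0.467408 < 0 → new bracket [2.445177, 2.890000]
step 3: c = 2.477358, f(c) = -0.090239 < 0 → new bracket [2.477358, 2.890000]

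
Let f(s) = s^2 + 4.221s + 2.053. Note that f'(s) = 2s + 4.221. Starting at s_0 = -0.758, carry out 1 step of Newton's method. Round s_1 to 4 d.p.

s_0 = -0.758000: f = -0.571954, f' = 2.705000 → s_1 = -0.758000 - (-0.571954)/(2.705000) = -0.546557

-0.5466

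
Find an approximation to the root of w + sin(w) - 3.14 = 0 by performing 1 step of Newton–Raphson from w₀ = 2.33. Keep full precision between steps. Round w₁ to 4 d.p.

f'(w) = 1 + cos(w)
w_0 = 2.330000: f = -0.084616, f' = 0.311656 → w_1 = 2.330000 - (-0.084616)/(0.311656) = 2.601503

2.6015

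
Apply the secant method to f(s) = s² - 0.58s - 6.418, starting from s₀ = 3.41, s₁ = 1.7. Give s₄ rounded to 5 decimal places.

Secant update: s_(k+1) = s_k − f(s_k)·(s_k − s_(k-1))/(f(s_k) − f(s_(k-1))).
f(s_0) = 3.232300, f(s_1) = -4.514000
s_2 = 1.700000 - (-4.514000)·(1.700000 - 3.410000)/(-4.514000 - (3.232300)) = 2.696468; f(s_2) = -0.711012
s_3 = 2.696468 - (-0.711012)·(2.696468 - 1.700000)/(-0.711012 - (-4.514000)) = 2.882769; f(s_3) = 0.220351
s_4 = 2.882769 - (0.220351)·(2.882769 - 2.696468)/(0.220351 - (-0.711012)) = 2.838692; f(s_4) = -0.006269

2.83869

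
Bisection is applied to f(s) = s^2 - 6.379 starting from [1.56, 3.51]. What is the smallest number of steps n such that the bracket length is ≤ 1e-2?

8

Initial width b − a = 3.51 − 1.56 = 1.950000.
After n steps the width is (b−a)/2^n; need (b−a)/2^n ≤ 1e-2.
So n ≥ log₂(1.950000/1e-2) = log₂(195.0000) ≈ 7.6073.
Hence n = 8.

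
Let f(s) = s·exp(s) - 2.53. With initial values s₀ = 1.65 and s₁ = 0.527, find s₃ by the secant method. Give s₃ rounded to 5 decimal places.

Secant update: s_(k+1) = s_k − f(s_k)·(s_k − s_(k-1))/(f(s_k) − f(s_(k-1))).
f(s_0) = 6.061517, f(s_1) = -1.637345
s_2 = 0.527000 - (-1.637345)·(0.527000 - 1.650000)/(-1.637345 - (6.061517)) = 0.765832; f(s_2) = -0.882860
s_3 = 0.765832 - (-0.882860)·(0.765832 - 0.527000)/(-0.882860 - (-1.637345)) = 1.045302; f(s_3) = 0.443108

1.04530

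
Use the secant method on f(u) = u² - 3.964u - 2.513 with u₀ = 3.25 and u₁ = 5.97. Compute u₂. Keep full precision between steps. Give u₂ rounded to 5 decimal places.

4.16962

f(u_0) = -4.833500, f(u_1) = 9.462820
u_2 = 5.970000 - (9.462820)·(5.970000 - 3.250000)/(9.462820 - (-4.833500)) = 4.169616; f(u_2) = -1.655662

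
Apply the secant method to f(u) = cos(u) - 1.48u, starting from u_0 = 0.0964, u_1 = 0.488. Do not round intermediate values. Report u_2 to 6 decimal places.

0.579173

f(u_0) = 0.852685, f(u_1) = 0.161032
u_2 = 0.488000 - (0.161032)·(0.488000 - 0.096400)/(0.161032 - (0.852685)) = 0.579173; f(u_2) = -0.020261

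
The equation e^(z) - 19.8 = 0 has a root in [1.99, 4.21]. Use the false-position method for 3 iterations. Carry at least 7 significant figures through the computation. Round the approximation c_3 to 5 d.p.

2.84677

f(1.990000) = -12.484466, f(4.210000) = 47.556540
step 1: c = 2.451610, f(c) = -8.192984 < 0 → new bracket [2.451610, 4.210000]
step 2: c = 2.710024, f(c) = -4.770366 < 0 → new bracket [2.710024, 4.210000]
step 3: c = 2.846769, f(c) = -2.567990 < 0 → new bracket [2.846769, 4.210000]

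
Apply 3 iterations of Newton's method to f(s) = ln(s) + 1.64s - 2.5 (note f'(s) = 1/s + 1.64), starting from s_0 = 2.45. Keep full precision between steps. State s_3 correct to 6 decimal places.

s_0 = 2.450000: f = 2.414088, f' = 2.048163 → s_1 = 2.450000 - (2.414088)/(2.048163) = 1.271340
s_1 = 1.271340: f = -0.174931, f' = 2.426572 → s_2 = 1.271340 - (-0.174931)/(2.426572) = 1.343430
s_2 = 1.343430: f = -0.001549, f' = 2.384363 → s_3 = 1.343430 - (-0.001549)/(2.384363) = 1.344080

1.344080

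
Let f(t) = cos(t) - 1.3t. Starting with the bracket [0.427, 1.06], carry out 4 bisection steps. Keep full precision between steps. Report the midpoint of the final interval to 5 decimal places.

f(0.427000) = 0.355112, f(1.060000) = -0.889128 (opposite signs)
step 1: m = 0.743500, f(m) = -0.230446 < 0 → root in [0.427000, 0.743500]
step 2: m = 0.585250, f(m) = 0.072749 > 0 → root in [0.585250, 0.743500]
step 3: m = 0.664375, f(m) = -0.076385 < 0 → root in [0.585250, 0.664375]
step 4: m = 0.624812, f(m) = -0.001183 < 0 → root in [0.585250, 0.624812]
Midpoint of [0.585250, 0.624812] = 0.605031

0.60503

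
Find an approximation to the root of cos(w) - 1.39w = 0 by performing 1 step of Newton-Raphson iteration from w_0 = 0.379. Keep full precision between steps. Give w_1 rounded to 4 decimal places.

f'(w) = -sin(w) - 1.39
w_0 = 0.379000: f = 0.402225, f' = -1.759992 → w_1 = 0.379000 - (0.402225)/(-1.759992) = 0.607538

0.6075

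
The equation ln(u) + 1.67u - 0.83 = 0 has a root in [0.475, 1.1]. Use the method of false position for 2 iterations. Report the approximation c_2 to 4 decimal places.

0.7082

f(0.475000) = -0.781190, f(1.100000) = 1.102310
step 1: c = 0.734222, f(c) = 0.087206 > 0 → new bracket [0.475000, 0.734222]
step 2: c = 0.708190, f(c) = 0.007635 > 0 → new bracket [0.475000, 0.708190]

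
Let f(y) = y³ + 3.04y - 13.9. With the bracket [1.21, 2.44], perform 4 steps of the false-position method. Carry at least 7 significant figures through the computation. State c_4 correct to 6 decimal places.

f(1.210000) = -8.450039, f(2.440000) = 8.044384
step 1: c = 1.840125, f(c) = -2.075247 < 0 → new bracket [1.840125, 2.440000]
step 2: c = 1.963142, f(c) = -0.366241 < 0 → new bracket [1.963142, 2.440000]
step 3: c = 1.983907, f(c) = -0.060490 < 0 → new bracket [1.983907, 2.440000]
step 4: c = 1.987311, f(c) = -0.009879 < 0 → new bracket [1.987311, 2.440000]

1.987311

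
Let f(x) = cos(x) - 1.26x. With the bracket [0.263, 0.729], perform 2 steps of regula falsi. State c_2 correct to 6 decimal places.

f(0.263000) = 0.634234, f(0.729000) = -0.172699
step 1: c = 0.629267, f(c) = 0.015582 > 0 → new bracket [0.629267, 0.729000]
step 2: c = 0.637521, f(c) = 0.000297 > 0 → new bracket [0.637521, 0.729000]

0.637521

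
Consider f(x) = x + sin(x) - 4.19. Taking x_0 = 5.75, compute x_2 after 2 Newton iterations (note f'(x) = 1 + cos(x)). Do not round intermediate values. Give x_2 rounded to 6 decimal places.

x_0 = 5.750000: f = 1.051721, f' = 1.861192 → x_1 = 5.750000 - (1.051721)/(1.861192) = 5.184921
x_1 = 5.184921: f = 0.104502, f' = 1.455142 → x_2 = 5.184921 - (0.104502)/(1.455142) = 5.113105

5.113105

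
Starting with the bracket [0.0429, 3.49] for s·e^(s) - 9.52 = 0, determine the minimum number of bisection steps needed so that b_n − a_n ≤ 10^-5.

Initial width b − a = 3.49 − 0.0429 = 3.447100.
After n steps the width is (b−a)/2^n; need (b−a)/2^n ≤ 10^-5.
So n ≥ log₂(3.447100/10^-5) = log₂(344710.0000) ≈ 18.3950.
Hence n = 19.

19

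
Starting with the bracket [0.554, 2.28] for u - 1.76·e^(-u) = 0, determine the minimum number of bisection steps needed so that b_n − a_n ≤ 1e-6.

21

Initial width b − a = 2.28 − 0.554 = 1.726000.
After n steps the width is (b−a)/2^n; need (b−a)/2^n ≤ 1e-6.
So n ≥ log₂(1.726000/1e-6) = log₂(1726000.0000) ≈ 20.7190.
Hence n = 21.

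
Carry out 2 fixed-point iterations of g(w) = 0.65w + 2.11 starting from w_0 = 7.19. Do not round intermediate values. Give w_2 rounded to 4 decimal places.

6.5193

w_1 = g(7.190000) = 6.783500
w_2 = g(6.783500) = 6.519275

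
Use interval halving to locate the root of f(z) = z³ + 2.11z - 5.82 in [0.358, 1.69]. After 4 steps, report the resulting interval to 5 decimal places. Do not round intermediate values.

[1.35700, 1.44025]

f(0.358000) = -5.018737, f(1.690000) = 2.572709 (opposite signs)
step 1: m = 1.024000, f(m) = -2.585618 < 0 → root in [1.024000, 1.690000]
step 2: m = 1.357000, f(m) = -0.457884 < 0 → root in [1.357000, 1.690000]
step 3: m = 1.523500, f(m) = 0.930708 > 0 → root in [1.357000, 1.523500]
step 4: m = 1.440250, f(m) = 0.206467 > 0 → root in [1.357000, 1.440250]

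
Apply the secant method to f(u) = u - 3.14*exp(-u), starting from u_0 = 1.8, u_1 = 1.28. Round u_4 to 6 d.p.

1.073413

f(u_0) = 1.280961, f(u_1) = 0.406963
u_2 = 1.280000 - (0.406963)·(1.280000 - 1.800000)/(0.406963 - (1.280961)) = 1.037871; f(u_2) = -0.074343
u_3 = 1.037871 - (-0.074343)·(1.037871 - 1.280000)/(-0.074343 - (0.406963)) = 1.075270; f(u_3) = 0.003885
u_4 = 1.075270 - (0.003885)·(1.075270 - 1.037871)/(0.003885 - (-0.074343)) = 1.073413; f(u_4) = 0.000036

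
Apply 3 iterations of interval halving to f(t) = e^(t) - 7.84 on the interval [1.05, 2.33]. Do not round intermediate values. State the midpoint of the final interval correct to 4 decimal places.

2.0900

f(1.050000) = -4.982349, f(2.330000) = 2.437942 (opposite signs)
step 1: m = 1.690000, f(m) = -2.420519 < 0 → root in [1.690000, 2.330000]
step 2: m = 2.010000, f(m) = -0.376683 < 0 → root in [2.010000, 2.330000]
step 3: m = 2.170000, f(m) = 0.918284 > 0 → root in [2.010000, 2.170000]
Midpoint of [2.010000, 2.170000] = 2.090000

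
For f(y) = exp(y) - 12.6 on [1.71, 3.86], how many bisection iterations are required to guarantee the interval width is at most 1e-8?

28

Initial width b − a = 3.86 − 1.71 = 2.150000.
After n steps the width is (b−a)/2^n; need (b−a)/2^n ≤ 1e-8.
So n ≥ log₂(2.150000/1e-8) = log₂(215000000.0000) ≈ 27.6798.
Hence n = 28.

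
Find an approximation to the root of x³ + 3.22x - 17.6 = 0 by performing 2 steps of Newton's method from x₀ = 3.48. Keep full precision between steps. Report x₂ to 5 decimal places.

f'(x) = 3x² + 3.22
x_0 = 3.480000: f = 35.749792, f' = 39.551200 → x_1 = 3.480000 - (35.749792)/(39.551200) = 2.576114
x_1 = 2.576114: f = 7.791106, f' = 23.129084 → x_2 = 2.576114 - (7.791106)/(23.129084) = 2.239260

2.23926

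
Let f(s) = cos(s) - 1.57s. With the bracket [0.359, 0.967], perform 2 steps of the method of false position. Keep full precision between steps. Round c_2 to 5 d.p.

0.54369

f(0.359000) = 0.372619, f(0.967000) = -0.950418
step 1: c = 0.530236, f(c) = 0.030216 > 0 → new bracket [0.530236, 0.967000]
step 2: c = 0.543694, f(c) = 0.002203 > 0 → new bracket [0.543694, 0.967000]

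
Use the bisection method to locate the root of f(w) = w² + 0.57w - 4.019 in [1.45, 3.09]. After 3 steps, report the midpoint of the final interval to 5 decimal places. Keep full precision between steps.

f(1.450000) = -1.090000, f(3.090000) = 7.290400 (opposite signs)
step 1: m = 2.270000, f(m) = 2.427800 > 0 → root in [1.450000, 2.270000]
step 2: m = 1.860000, f(m) = 0.500800 > 0 → root in [1.450000, 1.860000]
step 3: m = 1.655000, f(m) = -0.336625 < 0 → root in [1.655000, 1.860000]
Midpoint of [1.655000, 1.860000] = 1.757500

1.75750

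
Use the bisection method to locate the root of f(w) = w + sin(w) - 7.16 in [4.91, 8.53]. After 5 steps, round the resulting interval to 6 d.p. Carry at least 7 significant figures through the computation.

f(4.910000) = -3.230538, f(8.530000) = 2.150070 (opposite signs)
step 1: m = 6.720000, f(m) = -0.016945 < 0 → root in [6.720000, 8.530000]
step 2: m = 7.625000, f(m) = 1.438898 > 0 → root in [6.720000, 7.625000]
step 3: m = 7.172500, f(m) = 0.789140 > 0 → root in [6.720000, 7.172500]
step 4: m = 6.946250, f(m) = 0.401785 > 0 → root in [6.720000, 6.946250]
step 5: m = 6.833125, f(m) = 0.195761 > 0 → root in [6.720000, 6.833125]

[6.720000, 6.833125]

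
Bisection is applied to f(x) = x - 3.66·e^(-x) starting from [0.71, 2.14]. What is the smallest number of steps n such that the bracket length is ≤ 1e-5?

Initial width b − a = 2.14 − 0.71 = 1.430000.
After n steps the width is (b−a)/2^n; need (b−a)/2^n ≤ 1e-5.
So n ≥ log₂(1.430000/1e-5) = log₂(143000.0000) ≈ 17.1257.
Hence n = 18.

18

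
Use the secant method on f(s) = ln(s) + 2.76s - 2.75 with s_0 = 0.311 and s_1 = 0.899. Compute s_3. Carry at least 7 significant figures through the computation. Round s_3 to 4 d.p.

0.9971

f(s_0) = -3.059602, f(s_1) = -0.375232
s_2 = 0.899000 - (-0.375232)·(0.899000 - 0.311000)/(-0.375232 - (-3.059602)) = 0.981193; f(s_2) = -0.060893
s_3 = 0.981193 - (-0.060893)·(0.981193 - 0.899000)/(-0.060893 - (-0.375232)) = 0.997115; f(s_3) = -0.000850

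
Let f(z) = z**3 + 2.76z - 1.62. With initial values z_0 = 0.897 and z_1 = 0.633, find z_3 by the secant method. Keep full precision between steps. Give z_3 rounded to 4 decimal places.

0.5331

Secant update: z_(k+1) = z_k − f(z_k)·(z_k − z_(k-1))/(f(z_k) − f(z_(k-1))).
f(z_0) = 1.577454, f(z_1) = 0.380716
z_2 = 0.633000 - (0.380716)·(0.633000 - 0.897000)/(0.380716 - (1.577454)) = 0.549014; f(z_2) = 0.060761
z_3 = 0.549014 - (0.060761)·(0.549014 - 0.633000)/(0.060761 - (0.380716)) = 0.533065; f(z_3) = 0.002734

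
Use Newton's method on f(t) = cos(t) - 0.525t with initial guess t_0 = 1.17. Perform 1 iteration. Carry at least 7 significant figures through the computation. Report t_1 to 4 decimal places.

1.0150

Newton update: t ← t − f(t)/f'(t).
f'(t) = -sin(t) - 0.525
t_0 = 1.170000: f = -0.224098, f' = -1.445751 → t_1 = 1.170000 - (-0.224098)/(-1.445751) = 1.014995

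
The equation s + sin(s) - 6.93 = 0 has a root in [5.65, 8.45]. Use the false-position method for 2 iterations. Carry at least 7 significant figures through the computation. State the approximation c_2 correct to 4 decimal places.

6.6164

f(5.650000) = -1.871716, f(8.450000) = 2.347577
step 1: c = 6.892105, f(c) = 0.534086 > 0 → new bracket [5.650000, 6.892105]
step 2: c = 6.616358, f(c) = 0.013402 > 0 → new bracket [5.650000, 6.616358]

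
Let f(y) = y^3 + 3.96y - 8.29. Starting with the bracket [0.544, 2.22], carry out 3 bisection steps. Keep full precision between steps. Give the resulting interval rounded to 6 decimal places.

[1.382000, 1.591500]

f(0.544000) = -5.974771, f(2.220000) = 11.442248 (opposite signs)
step 1: m = 1.382000, f(m) = -0.177765 < 0 → root in [1.382000, 2.220000]
step 2: m = 1.801000, f(m) = 4.683685 > 0 → root in [1.382000, 1.801000]
step 3: m = 1.591500, f(m) = 2.043406 > 0 → root in [1.382000, 1.591500]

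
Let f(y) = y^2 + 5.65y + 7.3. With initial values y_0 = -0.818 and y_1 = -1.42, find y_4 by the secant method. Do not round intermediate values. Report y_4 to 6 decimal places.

-1.994927

f(y_0) = 3.347424, f(y_1) = 1.293400
y_2 = -1.420000 - (1.293400)·(-1.420000 - -0.818000)/(1.293400 - (3.347424)) = -1.799074; f(y_2) = 0.371899
y_3 = -1.799074 - (0.371899)·(-1.799074 - -1.420000)/(0.371899 - (1.293400)) = -1.952061; f(y_3) = 0.081398
y_4 = -1.952061 - (0.081398)·(-1.952061 - -1.799074)/(0.081398 - (0.371899)) = -1.994927; f(y_4) = 0.008396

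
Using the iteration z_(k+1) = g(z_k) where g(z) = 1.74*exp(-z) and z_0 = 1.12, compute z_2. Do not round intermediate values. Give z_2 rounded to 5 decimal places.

0.98625

z_1 = g(1.120000) = 0.567727
z_2 = g(0.567727) = 0.986254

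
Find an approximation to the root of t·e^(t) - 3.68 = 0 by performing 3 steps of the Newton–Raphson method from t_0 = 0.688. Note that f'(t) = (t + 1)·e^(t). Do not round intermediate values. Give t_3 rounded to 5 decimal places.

1.15774

Newton update: t ← t − f(t)/f'(t).
t_0 = 0.688000: f = -2.311064, f' = 3.358668 → t_1 = 0.688000 - (-2.311064)/(3.358668) = 1.376090
t_1 = 1.376090: f = 1.768473, f' = 9.407862 → t_2 = 1.376090 - (1.768473)/(9.407862) = 1.188111
t_2 = 1.188111: f = 0.218049, f' = 7.178928 → t_3 = 1.188111 - (0.218049)/(7.178928) = 1.157738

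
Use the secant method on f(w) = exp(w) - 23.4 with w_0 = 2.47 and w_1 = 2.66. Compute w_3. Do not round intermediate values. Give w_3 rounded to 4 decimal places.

Secant update: w_(k+1) = w_k − f(w_k)·(w_k − w_(k-1))/(f(w_k) − f(w_(k-1))).
f(w_0) = -11.577553, f(w_1) = -9.103711
w_2 = 2.660000 - (-9.103711)·(2.660000 - 2.470000)/(-9.103711 - (-11.577553)) = 3.359198; f(w_2) = 5.366106
w_3 = 3.359198 - (5.366106)·(3.359198 - 2.660000)/(5.366106 - (-9.103711)) = 3.099902; f(w_3) = -1.204234

3.0999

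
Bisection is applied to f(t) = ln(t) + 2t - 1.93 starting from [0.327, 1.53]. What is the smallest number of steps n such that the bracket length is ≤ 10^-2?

Initial width b − a = 1.53 − 0.327 = 1.203000.
After n steps the width is (b−a)/2^n; need (b−a)/2^n ≤ 10^-2.
So n ≥ log₂(1.203000/10^-2) = log₂(120.3000) ≈ 6.9105.
Hence n = 7.

7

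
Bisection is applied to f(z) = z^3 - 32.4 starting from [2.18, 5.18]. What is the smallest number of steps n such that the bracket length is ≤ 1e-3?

Initial width b − a = 5.18 − 2.18 = 3.000000.
After n steps the width is (b−a)/2^n; need (b−a)/2^n ≤ 1e-3.
So n ≥ log₂(3.000000/1e-3) = log₂(3000.0000) ≈ 11.5507.
Hence n = 12.

12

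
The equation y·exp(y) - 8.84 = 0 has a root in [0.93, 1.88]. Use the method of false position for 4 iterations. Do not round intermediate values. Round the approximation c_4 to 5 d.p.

f(0.930000) = -6.482906, f(1.880000) = 3.480589
step 1: c = 1.548133, f(c) = -1.559628 < 0 → new bracket [1.548133, 1.880000]
step 2: c = 1.650825, f(c) = -0.237100 < 0 → new bracket [1.650825, 1.880000]
step 3: c = 1.665440, f(c) = -0.033148 < 0 → new bracket [1.665440, 1.880000]
step 4: c = 1.667465, f(c) = -0.004579 < 0 → new bracket [1.667465, 1.880000]

1.66746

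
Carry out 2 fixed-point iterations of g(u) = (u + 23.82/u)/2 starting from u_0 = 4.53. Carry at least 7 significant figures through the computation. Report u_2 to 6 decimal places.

u_1 = g(4.530000) = 4.894139
u_2 = g(4.894139) = 4.880593

4.880593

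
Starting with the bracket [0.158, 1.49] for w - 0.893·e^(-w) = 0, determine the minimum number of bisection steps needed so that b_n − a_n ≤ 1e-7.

Initial width b − a = 1.49 − 0.158 = 1.332000.
After n steps the width is (b−a)/2^n; need (b−a)/2^n ≤ 1e-7.
So n ≥ log₂(1.332000/1e-7) = log₂(13320000.0000) ≈ 23.6671.
Hence n = 24.

24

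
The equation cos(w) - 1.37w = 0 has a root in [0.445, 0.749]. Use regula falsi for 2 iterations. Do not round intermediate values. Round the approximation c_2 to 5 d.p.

0.60158

f(0.445000) = 0.292961, f(0.749000) = -0.293760
step 1: c = 0.596793, f(c) = 0.009536 > 0 → new bracket [0.596793, 0.749000]
step 2: c = 0.601578, f(c) = 0.000281 > 0 → new bracket [0.601578, 0.749000]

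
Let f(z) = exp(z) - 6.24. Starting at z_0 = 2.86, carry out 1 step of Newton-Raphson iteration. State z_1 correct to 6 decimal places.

f'(z) = exp(z)
z_0 = 2.860000: f = 11.221527, f' = 17.461527 → z_1 = 2.860000 - (11.221527)/(17.461527) = 2.217357

2.217357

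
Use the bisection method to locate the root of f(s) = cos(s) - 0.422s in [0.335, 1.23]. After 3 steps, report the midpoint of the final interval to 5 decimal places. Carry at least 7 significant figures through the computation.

f(0.335000) = 0.803040, f(1.230000) = -0.184822 (opposite signs)
step 1: m = 0.782500, f(m) = 0.378938 > 0 → root in [0.782500, 1.230000]
step 2: m = 1.006250, f(m) = 0.110395 > 0 → root in [1.006250, 1.230000]
step 3: m = 1.118125, f(m) = -0.034479 < 0 → root in [1.006250, 1.118125]
Midpoint of [1.006250, 1.118125] = 1.062188

1.06219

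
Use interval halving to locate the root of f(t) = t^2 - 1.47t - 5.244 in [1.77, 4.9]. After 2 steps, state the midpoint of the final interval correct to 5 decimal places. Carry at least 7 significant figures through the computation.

f(1.770000) = -4.713000, f(4.900000) = 11.563000 (opposite signs)
step 1: m = 3.335000, f(m) = 0.975775 > 0 → root in [1.770000, 3.335000]
step 2: m = 2.552500, f(m) = -2.480919 < 0 → root in [2.552500, 3.335000]
Midpoint of [2.552500, 3.335000] = 2.943750

2.94375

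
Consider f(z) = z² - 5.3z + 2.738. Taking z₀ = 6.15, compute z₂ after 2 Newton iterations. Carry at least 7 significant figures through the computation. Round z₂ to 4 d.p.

4.7380

Newton update: z ← z − f(z)/f'(z).
f'(z) = 2z - 5.3
z_0 = 6.150000: f = 7.965500, f' = 7.000000 → z_1 = 6.150000 - (7.965500)/(7.000000) = 5.012071
z_1 = 5.012071: f = 1.294881, f' = 4.724143 → z_2 = 5.012071 - (1.294881)/(4.724143) = 4.737973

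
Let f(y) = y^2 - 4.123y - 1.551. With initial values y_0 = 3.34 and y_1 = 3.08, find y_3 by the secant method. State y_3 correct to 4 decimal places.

Secant update: y_(k+1) = y_k − f(y_k)·(y_k − y_(k-1))/(f(y_k) − f(y_(k-1))).
f(y_0) = -4.166220, f(y_1) = -4.763440
y_2 = 3.080000 - (-4.763440)·(3.080000 - 3.340000)/(-4.763440 - (-4.166220)) = 5.153766; f(y_2) = 3.761325
y_3 = 5.153766 - (3.761325)·(5.153766 - 3.080000)/(3.761325 - (-4.763440)) = 4.238772; f(y_3) = -1.060269

4.2388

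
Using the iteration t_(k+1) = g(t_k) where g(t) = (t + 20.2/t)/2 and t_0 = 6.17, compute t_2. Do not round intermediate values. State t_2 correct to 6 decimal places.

t_1 = g(6.170000) = 4.721953
t_2 = g(4.721953) = 4.499922

4.499922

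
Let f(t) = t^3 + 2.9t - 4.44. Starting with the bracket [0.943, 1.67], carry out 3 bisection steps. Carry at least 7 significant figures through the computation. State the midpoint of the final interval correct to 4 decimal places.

1.0793

f(0.943000) = -0.866738, f(1.670000) = 5.060463 (opposite signs)
step 1: m = 1.306500, f(m) = 1.578970 > 0 → root in [0.943000, 1.306500]
step 2: m = 1.124750, f(m) = 0.244654 > 0 → root in [0.943000, 1.124750]
step 3: m = 1.033875, f(m) = -0.336656 < 0 → root in [1.033875, 1.124750]
Midpoint of [1.033875, 1.124750] = 1.079312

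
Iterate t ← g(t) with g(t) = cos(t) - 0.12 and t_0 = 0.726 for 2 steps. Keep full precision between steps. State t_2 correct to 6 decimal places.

t_1 = g(0.726000) = 0.627836
t_2 = g(0.627836) = 0.689301

0.689301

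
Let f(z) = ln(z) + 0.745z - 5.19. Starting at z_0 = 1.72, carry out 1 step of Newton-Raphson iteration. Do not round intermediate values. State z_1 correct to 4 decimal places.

f'(z) = 1/z + 0.745
z_0 = 1.720000: f = -3.366276, f' = 1.326395 → z_1 = 1.720000 - (-3.366276)/(1.326395) = 4.257913

4.2579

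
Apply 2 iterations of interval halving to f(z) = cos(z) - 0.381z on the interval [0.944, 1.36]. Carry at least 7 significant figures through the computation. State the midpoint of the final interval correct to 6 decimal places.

f(0.944000) = 0.226889, f(1.360000) = -0.308921 (opposite signs)
step 1: m = 1.152000, f(m) = -0.032251 < 0 → root in [0.944000, 1.152000]
step 2: m = 1.048000, f(m) = 0.100017 > 0 → root in [1.048000, 1.152000]
Midpoint of [1.048000, 1.152000] = 1.100000

1.100000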